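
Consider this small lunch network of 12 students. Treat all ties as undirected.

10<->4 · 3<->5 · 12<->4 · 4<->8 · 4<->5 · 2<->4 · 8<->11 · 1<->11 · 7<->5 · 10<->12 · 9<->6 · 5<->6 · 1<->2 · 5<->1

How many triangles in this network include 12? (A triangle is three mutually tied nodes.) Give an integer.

12's neighbors: 4 and 10.
Neighbor pairs that are themselves tied: 12–4–10. Each forms one triangle with 12, for 1 in total.

1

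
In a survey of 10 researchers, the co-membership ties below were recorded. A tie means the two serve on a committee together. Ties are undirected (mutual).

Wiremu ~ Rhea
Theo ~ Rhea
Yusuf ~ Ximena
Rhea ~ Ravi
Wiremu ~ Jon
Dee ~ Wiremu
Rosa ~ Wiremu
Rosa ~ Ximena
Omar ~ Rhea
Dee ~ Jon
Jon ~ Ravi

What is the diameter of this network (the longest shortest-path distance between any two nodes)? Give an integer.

5

Eccentricity of each node (its greatest distance to any other): Dee:4, Jon:4, Omar:5, Ravi:5, Rhea:4, Rosa:3, Theo:5, Wiremu:3, Ximena:4, Yusuf:5.
The maximum eccentricity is 5, realized for instance by the pair Yusuf–Ravi via Yusuf – Ximena – Rosa – Wiremu – Jon – Ravi. So the diameter is 5.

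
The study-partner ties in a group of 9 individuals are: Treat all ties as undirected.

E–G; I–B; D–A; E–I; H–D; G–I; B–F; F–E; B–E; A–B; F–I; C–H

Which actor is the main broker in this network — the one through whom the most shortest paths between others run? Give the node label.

Unnormalized betweenness of each node: A:15, B:16, C:0, D:12, E:3, F:0, G:0, H:7, I:3.
B has the largest value, 16, making it the main broker — the node through which the most shortest paths run.

B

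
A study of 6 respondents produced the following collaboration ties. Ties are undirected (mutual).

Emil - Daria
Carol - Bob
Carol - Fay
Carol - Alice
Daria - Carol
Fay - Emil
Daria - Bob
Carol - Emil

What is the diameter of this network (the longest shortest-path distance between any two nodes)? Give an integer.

Eccentricity of each node (its greatest distance to any other): Alice:2, Bob:2, Carol:1, Daria:2, Emil:2, Fay:2.
The maximum eccentricity is 2, realized for instance by the pair Bob–Alice via Bob – Carol – Alice. So the diameter is 2.

2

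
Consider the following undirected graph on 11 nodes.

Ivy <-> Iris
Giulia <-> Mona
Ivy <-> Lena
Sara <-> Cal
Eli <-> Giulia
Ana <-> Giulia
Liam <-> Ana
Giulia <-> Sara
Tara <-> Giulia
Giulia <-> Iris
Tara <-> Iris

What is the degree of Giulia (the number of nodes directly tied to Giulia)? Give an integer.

6

Giulia is directly tied to Ana, Eli, Iris, Mona, Sara, and Tara. That is 6 neighbors, so the degree of Giulia is 6.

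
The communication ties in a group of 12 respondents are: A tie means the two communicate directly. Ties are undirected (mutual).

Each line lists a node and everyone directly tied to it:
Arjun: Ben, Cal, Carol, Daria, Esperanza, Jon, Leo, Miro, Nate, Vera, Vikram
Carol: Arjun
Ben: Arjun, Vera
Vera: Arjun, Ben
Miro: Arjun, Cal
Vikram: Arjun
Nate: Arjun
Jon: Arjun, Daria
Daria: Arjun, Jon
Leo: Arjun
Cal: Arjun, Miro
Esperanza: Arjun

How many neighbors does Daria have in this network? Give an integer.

Daria is directly tied to Arjun and Jon. That is 2 neighbors, so the degree of Daria is 2.

2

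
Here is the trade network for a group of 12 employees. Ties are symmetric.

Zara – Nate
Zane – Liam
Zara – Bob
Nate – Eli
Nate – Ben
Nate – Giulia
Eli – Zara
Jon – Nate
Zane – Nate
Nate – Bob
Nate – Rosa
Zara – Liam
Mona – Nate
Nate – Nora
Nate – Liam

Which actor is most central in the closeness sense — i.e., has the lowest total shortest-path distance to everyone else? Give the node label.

Nate

Farness (sum of distances to all others) for each node — Ben:21, Bob:20, Eli:20, Giulia:21, Jon:21, Liam:19, Mona:21, Nate:11, Nora:21, Rosa:21, Zane:20, Zara:18.
The smallest farness is 11, for Nate, so Nate has the highest closeness.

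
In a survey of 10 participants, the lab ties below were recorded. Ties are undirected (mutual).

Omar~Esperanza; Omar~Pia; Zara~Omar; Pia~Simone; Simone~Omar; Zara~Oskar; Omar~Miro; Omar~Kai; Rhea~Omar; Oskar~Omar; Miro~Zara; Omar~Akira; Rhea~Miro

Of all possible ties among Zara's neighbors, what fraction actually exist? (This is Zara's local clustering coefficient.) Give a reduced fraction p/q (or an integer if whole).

Zara's neighbors: Miro, Omar, and Oskar (k = 3).
Possible neighbor pairs: C(3,2) = 3. Edges among them: Miro–Omar, Omar–Oskar → e = 2.
Clustering(Zara) = 2/3.

2/3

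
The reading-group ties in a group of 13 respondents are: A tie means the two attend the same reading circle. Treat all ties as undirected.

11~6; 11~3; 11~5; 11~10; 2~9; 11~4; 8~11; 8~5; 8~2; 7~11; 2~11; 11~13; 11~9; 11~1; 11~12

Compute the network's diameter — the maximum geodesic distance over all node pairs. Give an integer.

2

Eccentricity of each node (its greatest distance to any other): 1:2, 2:2, 3:2, 4:2, 5:2, 6:2, 7:2, 8:2, 9:2, 10:2, 11:1, 12:2, 13:2.
The maximum eccentricity is 2, realized for instance by the pair 8–10 via 8 – 11 – 10. So the diameter is 2.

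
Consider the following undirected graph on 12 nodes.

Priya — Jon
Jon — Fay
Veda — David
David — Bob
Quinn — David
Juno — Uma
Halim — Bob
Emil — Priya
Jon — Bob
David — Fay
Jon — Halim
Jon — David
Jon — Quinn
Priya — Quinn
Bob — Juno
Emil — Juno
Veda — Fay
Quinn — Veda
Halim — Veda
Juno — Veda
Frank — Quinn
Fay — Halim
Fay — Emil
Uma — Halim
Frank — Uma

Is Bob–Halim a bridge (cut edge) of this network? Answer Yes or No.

Even without that edge, Bob still reaches Halim via Bob – Jon – Halim, so the network stays connected. Not a bridge.

No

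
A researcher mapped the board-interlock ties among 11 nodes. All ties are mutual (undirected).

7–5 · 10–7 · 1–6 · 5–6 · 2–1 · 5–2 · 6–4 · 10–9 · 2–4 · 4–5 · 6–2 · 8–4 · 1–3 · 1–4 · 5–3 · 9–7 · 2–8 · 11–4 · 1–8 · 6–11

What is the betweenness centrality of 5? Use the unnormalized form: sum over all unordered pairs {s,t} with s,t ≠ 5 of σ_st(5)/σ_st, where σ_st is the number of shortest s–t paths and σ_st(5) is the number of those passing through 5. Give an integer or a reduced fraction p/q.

Pairs whose geodesics pass through 5 — 9–4: 1; 9–2: 1; 9–1: 4/4; 9–3: 1; 9–11: 2/2; 9–8: 2/2; 9–6: 1; 7–4: 1; 7–2: 1; 7–1: 4/4; 7–3: 1; 7–11: 2/2; 7–8: 2/2; 7–6: 1 … (+11 more pairs).
All other pairs contribute 0.
Summing the contributions gives betweenness(5) = 23.

23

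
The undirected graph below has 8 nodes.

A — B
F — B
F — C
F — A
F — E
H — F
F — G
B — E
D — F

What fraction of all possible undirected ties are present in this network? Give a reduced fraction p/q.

There are 9 edges and 8 nodes, so the maximum possible is C(8,2) = 28.
Density = 9/28.

9/28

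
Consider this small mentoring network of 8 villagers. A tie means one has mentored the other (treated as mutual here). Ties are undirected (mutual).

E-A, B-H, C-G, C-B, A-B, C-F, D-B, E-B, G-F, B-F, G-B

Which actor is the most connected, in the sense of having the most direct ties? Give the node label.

Degrees — A:2, B:7, C:3, D:1, E:2, F:3, G:3, H:1.
The maximum is 7, attained only by B.

B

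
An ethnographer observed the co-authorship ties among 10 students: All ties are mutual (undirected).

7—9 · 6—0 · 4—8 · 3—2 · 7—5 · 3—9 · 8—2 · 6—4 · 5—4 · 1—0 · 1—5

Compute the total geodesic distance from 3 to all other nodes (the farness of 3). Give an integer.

25

Distances from 3: 0:5, 1:4, 2:1, 4:3, 5:3, 6:4, 7:2, 8:2, 9:1.
Sum = 5 + 4 + 1 + 3 + 3 + 4 + 2 + 2 + 1 = 25.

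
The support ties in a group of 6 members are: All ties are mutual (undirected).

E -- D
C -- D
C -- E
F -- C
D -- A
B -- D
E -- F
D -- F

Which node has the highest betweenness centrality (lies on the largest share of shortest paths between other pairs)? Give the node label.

D

Unnormalized betweenness of each node: A:0, B:0, C:0, D:7, E:0, F:0.
D has the largest value, 7, making it the main broker — the node through which the most shortest paths run.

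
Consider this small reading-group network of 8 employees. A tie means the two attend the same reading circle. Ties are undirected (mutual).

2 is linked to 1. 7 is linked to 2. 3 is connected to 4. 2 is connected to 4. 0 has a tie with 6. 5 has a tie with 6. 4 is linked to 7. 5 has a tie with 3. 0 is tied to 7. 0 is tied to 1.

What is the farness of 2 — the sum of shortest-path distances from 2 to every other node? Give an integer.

13

Distances from 2: 0:2, 1:1, 3:2, 4:1, 5:3, 6:3, 7:1.
Sum = 2 + 1 + 2 + 1 + 3 + 3 + 1 = 13.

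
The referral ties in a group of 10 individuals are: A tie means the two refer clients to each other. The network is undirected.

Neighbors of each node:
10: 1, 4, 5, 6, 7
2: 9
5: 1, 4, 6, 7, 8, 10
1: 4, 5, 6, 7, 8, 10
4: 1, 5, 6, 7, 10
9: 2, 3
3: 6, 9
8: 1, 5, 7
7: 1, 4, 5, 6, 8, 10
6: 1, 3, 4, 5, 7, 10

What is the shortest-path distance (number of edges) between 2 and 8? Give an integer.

5

One shortest route is 2 – 9 – 3 – 6 – 5 – 8, which uses 5 edges, and at distance 4 from 2 we only reach {1, 4, 5, 7, 10}, which does not include 8. So d(2,8) = 5.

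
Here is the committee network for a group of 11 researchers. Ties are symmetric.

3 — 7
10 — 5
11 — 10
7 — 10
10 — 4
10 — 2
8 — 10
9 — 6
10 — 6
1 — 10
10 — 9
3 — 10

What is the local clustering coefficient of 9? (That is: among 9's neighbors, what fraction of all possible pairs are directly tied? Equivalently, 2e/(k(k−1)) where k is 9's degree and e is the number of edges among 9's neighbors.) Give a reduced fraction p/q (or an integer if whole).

9's neighbors: 6 and 10 (k = 2).
Possible neighbor pairs: C(2,2) = 1. Edges among them: 6–10 → e = 1.
Clustering(9) = 1/1.

1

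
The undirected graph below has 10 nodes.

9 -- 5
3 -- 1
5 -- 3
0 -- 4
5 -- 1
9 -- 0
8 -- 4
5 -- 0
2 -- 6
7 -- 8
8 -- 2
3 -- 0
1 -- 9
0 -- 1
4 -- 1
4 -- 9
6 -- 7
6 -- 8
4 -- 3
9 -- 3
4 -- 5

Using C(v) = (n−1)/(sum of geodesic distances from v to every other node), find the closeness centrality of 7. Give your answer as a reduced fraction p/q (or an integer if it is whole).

Distances from 7: 0:3, 1:3, 2:2, 3:3, 4:2, 5:3, 6:1, 8:1, 9:3. Sum = 21.
n = 10, so closeness = 9/21 = 3/7.

3/7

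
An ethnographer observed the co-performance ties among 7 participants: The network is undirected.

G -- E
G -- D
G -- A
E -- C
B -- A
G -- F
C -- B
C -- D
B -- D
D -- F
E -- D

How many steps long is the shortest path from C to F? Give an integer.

One shortest route is C – D – F, which uses 2 edges, and C and F are not directly tied, so nothing shorter exists. So d(C,F) = 2.

2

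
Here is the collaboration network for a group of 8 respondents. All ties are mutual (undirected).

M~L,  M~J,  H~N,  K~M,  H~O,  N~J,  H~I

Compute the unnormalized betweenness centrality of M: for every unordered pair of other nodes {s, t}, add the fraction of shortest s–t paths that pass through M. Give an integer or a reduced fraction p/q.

Pairs whose geodesics pass through M — O–L: 1; O–K: 1; L–I: 1; L–J: 1; L–K: 1; L–N: 1; L–H: 1; I–K: 1; J–K: 1; K–N: 1; K–H: 1.
All other pairs contribute 0.
Summing the contributions gives betweenness(M) = 11.

11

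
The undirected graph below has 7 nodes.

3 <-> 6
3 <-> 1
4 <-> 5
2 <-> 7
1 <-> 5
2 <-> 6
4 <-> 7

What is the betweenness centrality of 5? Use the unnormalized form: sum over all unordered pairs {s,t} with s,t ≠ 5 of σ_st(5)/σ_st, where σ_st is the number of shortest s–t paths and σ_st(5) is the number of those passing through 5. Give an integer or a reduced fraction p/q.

Pairs whose geodesics pass through 5 — 7–1: 1; 4–1: 1; 4–3: 1.
All other pairs contribute 0.
Summing the contributions gives betweenness(5) = 3.

3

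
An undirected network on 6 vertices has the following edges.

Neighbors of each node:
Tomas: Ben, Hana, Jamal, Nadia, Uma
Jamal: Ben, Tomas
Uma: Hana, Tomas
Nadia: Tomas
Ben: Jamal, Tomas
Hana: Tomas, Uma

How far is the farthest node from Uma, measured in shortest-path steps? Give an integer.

2

Distances from Uma: Ben:2, Hana:1, Jamal:2, Nadia:2, Tomas:1.
The largest is 2 (to Jamal, Nadia, and Ben), so the eccentricity of Uma is 2.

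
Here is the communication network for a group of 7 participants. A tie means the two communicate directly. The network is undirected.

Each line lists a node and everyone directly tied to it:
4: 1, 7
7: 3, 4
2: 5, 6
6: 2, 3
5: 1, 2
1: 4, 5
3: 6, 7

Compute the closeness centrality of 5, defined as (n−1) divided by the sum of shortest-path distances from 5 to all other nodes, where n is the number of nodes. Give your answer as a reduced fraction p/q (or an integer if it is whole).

Distances from 5: 1:1, 2:1, 3:3, 4:2, 6:2, 7:3. Sum = 12.
n = 7, so closeness = 6/12 = 1/2.

1/2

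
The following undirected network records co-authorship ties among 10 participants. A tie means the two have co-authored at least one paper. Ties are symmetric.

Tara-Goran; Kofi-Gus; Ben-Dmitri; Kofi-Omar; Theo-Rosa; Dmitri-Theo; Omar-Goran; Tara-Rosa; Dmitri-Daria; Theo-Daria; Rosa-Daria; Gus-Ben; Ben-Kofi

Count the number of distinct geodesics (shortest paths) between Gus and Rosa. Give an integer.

The shortest distance is 4. The length-4 paths are: Gus–Ben–Dmitri–Daria–Rosa; Gus–Ben–Dmitri–Theo–Rosa.
That gives 2 distinct shortest paths.

2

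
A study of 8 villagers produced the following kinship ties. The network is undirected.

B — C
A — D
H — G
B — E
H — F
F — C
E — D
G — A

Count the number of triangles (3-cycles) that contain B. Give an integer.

0

B's neighbors are C and E, but none of them are tied to each other, so no triangle contains B.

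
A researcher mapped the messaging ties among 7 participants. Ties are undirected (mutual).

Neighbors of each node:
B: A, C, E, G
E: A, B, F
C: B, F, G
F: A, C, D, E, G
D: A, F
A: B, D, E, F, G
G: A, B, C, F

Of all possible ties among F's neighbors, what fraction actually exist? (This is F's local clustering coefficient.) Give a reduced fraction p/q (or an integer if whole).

F's neighbors: A, C, D, E, and G (k = 5).
Possible neighbor pairs: C(5,2) = 10. Edges among them: A–D, A–E, A–G, C–G → e = 4.
Clustering(F) = 4/10 = 2/5.

2/5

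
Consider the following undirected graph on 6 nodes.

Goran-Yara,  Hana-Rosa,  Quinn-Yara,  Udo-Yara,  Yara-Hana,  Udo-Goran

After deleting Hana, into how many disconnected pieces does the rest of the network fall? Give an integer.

2

Without Hana, the remaining ties split the others into: {Goran, Quinn, Udo, Yara}; {Rosa}.
That's 2 separate components.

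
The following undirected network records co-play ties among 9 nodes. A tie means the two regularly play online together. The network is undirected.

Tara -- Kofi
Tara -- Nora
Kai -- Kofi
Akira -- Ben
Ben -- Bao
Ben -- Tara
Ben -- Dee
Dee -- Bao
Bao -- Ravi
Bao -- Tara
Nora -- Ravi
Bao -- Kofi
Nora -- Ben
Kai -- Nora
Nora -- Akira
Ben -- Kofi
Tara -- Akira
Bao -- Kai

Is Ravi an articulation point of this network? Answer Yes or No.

Even without Ravi, every remaining node can still reach every other (the residual graph is connected), so Ravi is not a cut vertex.

No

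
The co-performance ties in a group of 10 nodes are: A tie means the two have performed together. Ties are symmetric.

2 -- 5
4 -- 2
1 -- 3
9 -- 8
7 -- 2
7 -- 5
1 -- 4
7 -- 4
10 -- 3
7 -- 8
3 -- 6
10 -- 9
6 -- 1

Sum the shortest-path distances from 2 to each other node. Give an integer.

20

Distances from 2: 1:2, 3:3, 4:1, 5:1, 6:3, 7:1, 8:2, 9:3, 10:4.
Sum = 2 + 3 + 1 + 1 + 3 + 1 + 2 + 3 + 4 = 20.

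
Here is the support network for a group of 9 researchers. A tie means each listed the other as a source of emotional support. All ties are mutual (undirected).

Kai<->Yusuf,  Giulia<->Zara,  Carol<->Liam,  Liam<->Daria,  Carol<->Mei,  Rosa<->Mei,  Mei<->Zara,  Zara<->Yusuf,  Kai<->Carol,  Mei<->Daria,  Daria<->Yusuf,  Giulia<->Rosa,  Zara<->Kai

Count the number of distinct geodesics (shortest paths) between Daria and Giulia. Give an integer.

3

The shortest distance is 3. The length-3 paths are: Daria–Mei–Rosa–Giulia; Daria–Yusuf–Zara–Giulia; Daria–Mei–Zara–Giulia.
That gives 3 distinct shortest paths.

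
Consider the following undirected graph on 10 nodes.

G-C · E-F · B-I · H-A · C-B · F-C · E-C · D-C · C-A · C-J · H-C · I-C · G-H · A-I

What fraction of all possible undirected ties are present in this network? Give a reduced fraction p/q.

There are 14 edges and 10 nodes, so the maximum possible is C(10,2) = 45.
Density = 14/45.

14/45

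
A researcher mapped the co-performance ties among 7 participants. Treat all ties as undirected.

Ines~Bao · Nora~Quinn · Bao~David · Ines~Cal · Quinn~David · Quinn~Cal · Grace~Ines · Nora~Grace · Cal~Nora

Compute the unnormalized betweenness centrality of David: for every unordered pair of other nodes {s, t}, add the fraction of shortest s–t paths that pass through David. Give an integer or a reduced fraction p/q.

4/3

Pairs whose geodesics pass through David — Nora–Bao: 1/3; Bao–Quinn: 1.
All other pairs contribute 0.
Summing the contributions gives betweenness(David) = 4/3.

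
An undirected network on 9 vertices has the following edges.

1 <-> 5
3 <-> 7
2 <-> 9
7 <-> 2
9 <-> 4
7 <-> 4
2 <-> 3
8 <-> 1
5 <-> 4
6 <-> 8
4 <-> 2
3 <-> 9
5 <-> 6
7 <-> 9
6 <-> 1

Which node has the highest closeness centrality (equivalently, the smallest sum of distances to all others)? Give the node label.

Farness (sum of distances to all others) for each node — 1:18, 2:16, 3:21, 4:13, 5:14, 6:18, 7:16, 8:24, 9:16.
The smallest farness is 13, for 4, so 4 has the highest closeness.

4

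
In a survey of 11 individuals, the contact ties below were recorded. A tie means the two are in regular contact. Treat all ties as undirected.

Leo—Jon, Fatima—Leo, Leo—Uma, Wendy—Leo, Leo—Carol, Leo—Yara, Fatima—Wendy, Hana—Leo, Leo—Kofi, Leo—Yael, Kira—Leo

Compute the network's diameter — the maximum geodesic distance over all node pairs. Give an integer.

2

Eccentricity of each node (its greatest distance to any other): Carol:2, Fatima:2, Hana:2, Jon:2, Kira:2, Kofi:2, Leo:1, Uma:2, Wendy:2, Yael:2, Yara:2.
The maximum eccentricity is 2, realized for instance by the pair Carol–Fatima via Carol – Leo – Fatima. So the diameter is 2.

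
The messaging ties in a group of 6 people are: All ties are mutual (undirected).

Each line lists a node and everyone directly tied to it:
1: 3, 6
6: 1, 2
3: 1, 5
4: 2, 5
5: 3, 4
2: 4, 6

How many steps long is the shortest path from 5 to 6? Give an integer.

3

One shortest route is 5 – 3 – 1 – 6, which uses 3 edges, and at distance 2 from 5 we only reach {1, 2}, which does not include 6. So d(5,6) = 3.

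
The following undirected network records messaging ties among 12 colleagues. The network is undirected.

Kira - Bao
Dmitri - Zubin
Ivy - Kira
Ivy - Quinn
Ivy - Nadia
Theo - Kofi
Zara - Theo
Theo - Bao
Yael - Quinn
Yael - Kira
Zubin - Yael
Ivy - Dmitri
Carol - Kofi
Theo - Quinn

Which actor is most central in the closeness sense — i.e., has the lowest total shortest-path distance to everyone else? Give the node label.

Farness (sum of distances to all others) for each node — Bao:24, Carol:39, Dmitri:29, Ivy:22, Kira:23, Kofi:29, Nadia:32, Quinn:20, Theo:21, Yael:24, Zara:31, Zubin:30.
The smallest farness is 20, for Quinn, so Quinn has the highest closeness.

Quinn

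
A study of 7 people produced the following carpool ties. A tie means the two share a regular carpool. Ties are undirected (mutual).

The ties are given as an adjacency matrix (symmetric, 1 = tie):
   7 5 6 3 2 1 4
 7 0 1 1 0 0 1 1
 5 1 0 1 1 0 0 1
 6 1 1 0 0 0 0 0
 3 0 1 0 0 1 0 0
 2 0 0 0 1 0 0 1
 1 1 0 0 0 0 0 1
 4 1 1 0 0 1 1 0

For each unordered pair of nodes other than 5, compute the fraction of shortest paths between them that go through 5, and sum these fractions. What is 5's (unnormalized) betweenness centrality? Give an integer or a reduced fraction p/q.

Pairs whose geodesics pass through 5 — 7–3: 1; 6–3: 1; 6–2: 2/3; 6–4: 1/2; 3–1: 2/3; 3–4: 1/2.
All other pairs contribute 0.
Summing the contributions gives betweenness(5) = 13/3.

13/3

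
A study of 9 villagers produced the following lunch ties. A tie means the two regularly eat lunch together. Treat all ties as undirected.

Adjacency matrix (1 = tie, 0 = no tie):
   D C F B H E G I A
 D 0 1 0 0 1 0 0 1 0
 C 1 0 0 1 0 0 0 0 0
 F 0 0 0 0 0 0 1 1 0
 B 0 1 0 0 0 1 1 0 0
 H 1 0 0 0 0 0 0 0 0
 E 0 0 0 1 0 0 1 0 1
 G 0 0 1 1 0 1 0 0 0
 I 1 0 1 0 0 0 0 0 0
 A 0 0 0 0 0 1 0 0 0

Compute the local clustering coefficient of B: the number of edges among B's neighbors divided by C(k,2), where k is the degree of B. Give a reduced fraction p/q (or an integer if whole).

1/3

B's neighbors: C, E, and G (k = 3).
Possible neighbor pairs: C(3,2) = 3. Edges among them: E–G → e = 1.
Clustering(B) = 1/3.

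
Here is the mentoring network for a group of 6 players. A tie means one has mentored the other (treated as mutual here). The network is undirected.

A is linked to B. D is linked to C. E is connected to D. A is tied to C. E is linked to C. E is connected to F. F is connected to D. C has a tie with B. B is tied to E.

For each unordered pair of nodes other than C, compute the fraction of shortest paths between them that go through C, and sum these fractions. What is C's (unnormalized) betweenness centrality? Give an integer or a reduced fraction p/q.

8/3

Pairs whose geodesics pass through C — B–D: 1/2; F–A: 2/3; E–A: 1/2; D–A: 1.
All other pairs contribute 0.
Summing the contributions gives betweenness(C) = 8/3.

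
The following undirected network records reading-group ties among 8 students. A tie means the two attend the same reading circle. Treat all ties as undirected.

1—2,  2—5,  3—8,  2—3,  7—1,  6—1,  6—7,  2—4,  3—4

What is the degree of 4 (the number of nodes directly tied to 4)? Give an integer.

4 is directly tied to 2 and 3. That is 2 neighbors, so the degree of 4 is 2.

2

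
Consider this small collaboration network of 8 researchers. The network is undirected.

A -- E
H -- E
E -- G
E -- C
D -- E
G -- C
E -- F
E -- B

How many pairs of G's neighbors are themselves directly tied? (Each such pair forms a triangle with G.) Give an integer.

1

G's neighbors: C and E.
Neighbor pairs that are themselves tied: G–C–E. Each forms one triangle with G, for 1 in total.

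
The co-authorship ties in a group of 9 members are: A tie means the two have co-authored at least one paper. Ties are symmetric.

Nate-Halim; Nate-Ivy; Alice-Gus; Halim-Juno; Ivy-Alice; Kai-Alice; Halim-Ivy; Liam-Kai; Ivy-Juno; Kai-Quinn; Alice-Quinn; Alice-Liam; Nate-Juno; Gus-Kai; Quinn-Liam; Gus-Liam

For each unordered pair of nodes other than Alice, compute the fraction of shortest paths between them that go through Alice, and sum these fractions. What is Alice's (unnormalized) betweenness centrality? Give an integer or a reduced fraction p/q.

Pairs whose geodesics pass through Alice — Halim–Quinn: 1; Halim–Liam: 1; Halim–Kai: 1; Halim–Gus: 1; Ivy–Quinn: 1; Ivy–Liam: 1; Ivy–Kai: 1; Ivy–Gus: 1; Juno–Quinn: 1; Juno–Liam: 1; Juno–Kai: 1; Juno–Gus: 1; Nate–Quinn: 1; Nate–Liam: 1 … (+3 more pairs).
All other pairs contribute 0.
Summing the contributions gives betweenness(Alice) = 49/3.

49/3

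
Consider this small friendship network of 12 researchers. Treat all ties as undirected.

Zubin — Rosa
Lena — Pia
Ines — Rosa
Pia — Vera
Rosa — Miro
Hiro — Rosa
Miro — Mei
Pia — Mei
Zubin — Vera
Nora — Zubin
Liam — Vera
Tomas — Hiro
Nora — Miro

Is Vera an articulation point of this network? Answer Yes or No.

Removing Vera leaves {Hiro, Ines, Lena, Mei, Miro, Nora, Pia, Rosa, Tomas, and Zubin} with no path to {Liam}, so the network splits into 2 components. Vera is a cut vertex.

Yes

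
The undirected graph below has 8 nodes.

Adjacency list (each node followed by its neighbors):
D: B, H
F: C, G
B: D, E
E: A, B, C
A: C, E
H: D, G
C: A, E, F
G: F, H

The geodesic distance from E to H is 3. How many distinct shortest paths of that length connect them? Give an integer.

1

The shortest distance is 3, and the only length-3 path is E–B–D–H. So there is exactly 1 shortest path.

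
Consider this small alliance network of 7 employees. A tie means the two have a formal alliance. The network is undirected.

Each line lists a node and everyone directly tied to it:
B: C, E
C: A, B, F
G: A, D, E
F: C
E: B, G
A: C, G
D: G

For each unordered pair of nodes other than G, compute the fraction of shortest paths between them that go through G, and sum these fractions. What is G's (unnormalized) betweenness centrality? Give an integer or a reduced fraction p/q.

6

Pairs whose geodesics pass through G — F–D: 1; C–D: 1; D–E: 1; D–B: 1; D–A: 1; E–A: 1.
All other pairs contribute 0.
Summing the contributions gives betweenness(G) = 6.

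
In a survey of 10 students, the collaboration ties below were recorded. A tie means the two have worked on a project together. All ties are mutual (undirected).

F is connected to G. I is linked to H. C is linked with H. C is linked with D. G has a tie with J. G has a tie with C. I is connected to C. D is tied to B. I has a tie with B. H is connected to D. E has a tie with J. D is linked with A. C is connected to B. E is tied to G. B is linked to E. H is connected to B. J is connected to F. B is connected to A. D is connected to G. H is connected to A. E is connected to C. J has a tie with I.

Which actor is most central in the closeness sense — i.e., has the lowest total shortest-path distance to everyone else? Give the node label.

Farness (sum of distances to all others) for each node — A:17, B:13, C:12, D:13, E:14, F:19, G:13, H:14, I:14, J:15.
The smallest farness is 12, for C, so C has the highest closeness.

C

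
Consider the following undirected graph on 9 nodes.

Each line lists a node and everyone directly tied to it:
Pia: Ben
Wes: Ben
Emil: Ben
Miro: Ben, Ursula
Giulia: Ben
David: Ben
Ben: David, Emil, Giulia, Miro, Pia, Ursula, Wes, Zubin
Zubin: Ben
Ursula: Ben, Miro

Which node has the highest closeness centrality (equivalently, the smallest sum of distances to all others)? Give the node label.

Ben

Farness (sum of distances to all others) for each node — Ben:8, David:15, Emil:15, Giulia:15, Miro:14, Pia:15, Ursula:14, Wes:15, Zubin:15.
The smallest farness is 8, for Ben, so Ben has the highest closeness.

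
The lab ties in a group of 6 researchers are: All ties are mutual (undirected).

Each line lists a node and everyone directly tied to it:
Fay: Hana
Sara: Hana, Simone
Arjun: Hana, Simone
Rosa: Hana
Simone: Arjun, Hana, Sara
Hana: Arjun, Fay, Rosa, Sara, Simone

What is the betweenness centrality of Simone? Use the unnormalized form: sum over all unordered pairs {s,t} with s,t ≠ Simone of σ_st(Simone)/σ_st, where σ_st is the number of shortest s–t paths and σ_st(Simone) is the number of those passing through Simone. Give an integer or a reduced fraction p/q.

1/2

Pairs whose geodesics pass through Simone — Arjun–Sara: 1/2.
All other pairs contribute 0.
Summing the contributions gives betweenness(Simone) = 1/2.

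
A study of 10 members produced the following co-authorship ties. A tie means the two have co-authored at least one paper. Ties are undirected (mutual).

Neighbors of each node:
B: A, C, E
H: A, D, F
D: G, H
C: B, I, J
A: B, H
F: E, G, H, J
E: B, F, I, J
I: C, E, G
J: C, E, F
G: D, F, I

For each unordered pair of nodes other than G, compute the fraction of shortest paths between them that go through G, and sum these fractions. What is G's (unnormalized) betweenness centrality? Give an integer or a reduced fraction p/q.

Pairs whose geodesics pass through G — D–E: 2/3; D–F: 1/2; D–J: 1/2; D–C: 1; D–I: 1; H–I: 2/3; F–I: 1/2.
All other pairs contribute 0.
Summing the contributions gives betweenness(G) = 29/6.

29/6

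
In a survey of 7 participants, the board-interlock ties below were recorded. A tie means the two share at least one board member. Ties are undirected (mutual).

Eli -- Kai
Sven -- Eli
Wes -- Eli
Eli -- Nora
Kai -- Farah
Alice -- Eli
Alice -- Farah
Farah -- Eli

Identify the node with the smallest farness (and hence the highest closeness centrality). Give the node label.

Farness (sum of distances to all others) for each node — Alice:10, Eli:6, Farah:9, Kai:10, Nora:11, Sven:11, Wes:11.
The smallest farness is 6, for Eli, so Eli has the highest closeness.

Eli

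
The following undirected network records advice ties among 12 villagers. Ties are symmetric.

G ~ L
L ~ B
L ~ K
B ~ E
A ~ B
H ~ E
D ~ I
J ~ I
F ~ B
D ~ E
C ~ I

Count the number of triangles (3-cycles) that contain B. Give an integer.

B's neighbors are A, E, F, and L, but none of them are tied to each other, so no triangle contains B.

0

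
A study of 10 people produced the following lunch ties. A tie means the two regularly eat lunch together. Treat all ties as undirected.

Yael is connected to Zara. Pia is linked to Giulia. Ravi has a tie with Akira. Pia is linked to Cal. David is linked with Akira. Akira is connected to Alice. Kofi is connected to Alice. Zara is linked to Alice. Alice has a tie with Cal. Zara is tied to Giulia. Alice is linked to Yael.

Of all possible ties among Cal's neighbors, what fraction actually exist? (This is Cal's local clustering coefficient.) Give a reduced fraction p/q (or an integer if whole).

Cal's neighbors: Alice and Pia (k = 2).
Possible neighbor pairs: C(2,2) = 1. Edges among them: none → e = 0.
Clustering(Cal) = 0/1.

0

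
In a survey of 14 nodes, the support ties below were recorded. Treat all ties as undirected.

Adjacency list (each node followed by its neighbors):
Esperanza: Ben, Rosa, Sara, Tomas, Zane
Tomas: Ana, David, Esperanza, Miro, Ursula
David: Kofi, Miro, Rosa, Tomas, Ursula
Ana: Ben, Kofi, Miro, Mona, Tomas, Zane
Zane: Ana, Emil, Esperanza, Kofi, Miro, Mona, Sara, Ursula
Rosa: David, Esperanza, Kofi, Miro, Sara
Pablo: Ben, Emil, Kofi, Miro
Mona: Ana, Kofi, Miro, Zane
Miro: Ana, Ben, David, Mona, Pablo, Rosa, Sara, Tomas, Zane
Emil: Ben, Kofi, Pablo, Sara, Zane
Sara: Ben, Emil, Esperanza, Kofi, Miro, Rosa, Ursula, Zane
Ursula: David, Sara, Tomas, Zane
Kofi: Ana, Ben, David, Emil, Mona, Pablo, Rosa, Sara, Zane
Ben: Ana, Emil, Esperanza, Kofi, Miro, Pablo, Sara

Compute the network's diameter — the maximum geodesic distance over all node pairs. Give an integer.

Eccentricity of each node (its greatest distance to any other): Ana:2, Ben:2, David:2, Emil:3, Esperanza:2, Kofi:2, Miro:2, Mona:2, Pablo:3, Rosa:2, Sara:2, Tomas:3, Ursula:3, Zane:2.
The maximum eccentricity is 3, realized for instance by the pair Ursula–Pablo via Ursula – Sara – Ben – Pablo. So the diameter is 3.

3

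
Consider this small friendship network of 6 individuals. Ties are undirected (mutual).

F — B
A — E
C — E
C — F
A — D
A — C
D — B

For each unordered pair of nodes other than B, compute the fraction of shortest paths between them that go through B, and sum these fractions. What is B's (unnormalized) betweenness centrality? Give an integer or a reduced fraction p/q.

Pairs whose geodesics pass through B — D–F: 1.
All other pairs contribute 0.
Summing the contributions gives betweenness(B) = 1.

1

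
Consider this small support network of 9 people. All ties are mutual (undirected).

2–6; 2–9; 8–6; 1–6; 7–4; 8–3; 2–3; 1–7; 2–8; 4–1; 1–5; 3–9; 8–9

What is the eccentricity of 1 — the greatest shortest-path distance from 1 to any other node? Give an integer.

3

Distances from 1: 2:2, 3:3, 4:1, 5:1, 6:1, 7:1, 8:2, 9:3.
The largest is 3 (to 9 and 3), so the eccentricity of 1 is 3.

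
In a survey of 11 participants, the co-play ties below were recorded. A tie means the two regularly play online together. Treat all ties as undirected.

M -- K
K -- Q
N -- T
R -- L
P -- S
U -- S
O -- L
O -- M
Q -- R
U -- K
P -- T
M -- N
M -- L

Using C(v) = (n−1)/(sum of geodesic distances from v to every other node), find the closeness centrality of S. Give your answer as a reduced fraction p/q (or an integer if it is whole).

10/27

Distances from S: K:2, L:4, M:3, N:3, O:4, P:1, Q:3, R:4, T:2, U:1. Sum = 27.
n = 11, so closeness = 10/27.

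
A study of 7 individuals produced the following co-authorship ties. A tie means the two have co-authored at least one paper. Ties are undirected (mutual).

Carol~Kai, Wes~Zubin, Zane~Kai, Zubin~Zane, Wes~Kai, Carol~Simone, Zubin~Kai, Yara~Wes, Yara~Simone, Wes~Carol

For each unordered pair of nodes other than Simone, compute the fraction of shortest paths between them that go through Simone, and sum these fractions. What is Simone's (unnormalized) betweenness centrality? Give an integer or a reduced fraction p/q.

Pairs whose geodesics pass through Simone — Yara–Carol: 1/2.
All other pairs contribute 0.
Summing the contributions gives betweenness(Simone) = 1/2.

1/2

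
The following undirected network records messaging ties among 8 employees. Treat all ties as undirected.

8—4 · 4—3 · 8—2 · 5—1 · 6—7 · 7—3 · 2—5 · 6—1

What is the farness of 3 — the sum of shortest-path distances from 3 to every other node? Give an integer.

16

Distances from 3: 1:3, 2:3, 4:1, 5:4, 6:2, 7:1, 8:2.
Sum = 3 + 3 + 1 + 4 + 2 + 1 + 2 = 16.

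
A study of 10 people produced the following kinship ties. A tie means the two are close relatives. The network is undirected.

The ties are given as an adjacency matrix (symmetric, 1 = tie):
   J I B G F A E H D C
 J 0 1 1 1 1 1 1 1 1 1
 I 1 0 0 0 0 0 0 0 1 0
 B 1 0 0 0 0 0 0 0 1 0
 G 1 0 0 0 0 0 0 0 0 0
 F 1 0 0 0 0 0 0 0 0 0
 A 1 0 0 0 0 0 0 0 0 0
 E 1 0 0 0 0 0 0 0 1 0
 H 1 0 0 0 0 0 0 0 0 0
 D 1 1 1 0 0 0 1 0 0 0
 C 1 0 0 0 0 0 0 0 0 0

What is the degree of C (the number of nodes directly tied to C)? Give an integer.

1

C is directly tied to J. That is 1 neighbor, so the degree of C is 1.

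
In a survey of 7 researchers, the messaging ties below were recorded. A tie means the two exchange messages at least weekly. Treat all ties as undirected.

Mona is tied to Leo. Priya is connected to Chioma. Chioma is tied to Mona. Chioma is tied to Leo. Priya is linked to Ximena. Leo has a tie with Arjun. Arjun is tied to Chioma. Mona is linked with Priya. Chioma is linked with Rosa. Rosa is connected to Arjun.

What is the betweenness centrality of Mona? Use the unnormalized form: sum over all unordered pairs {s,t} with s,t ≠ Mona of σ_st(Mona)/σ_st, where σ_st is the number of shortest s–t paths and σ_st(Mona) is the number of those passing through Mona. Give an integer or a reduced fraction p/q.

1

Pairs whose geodesics pass through Mona — Leo–Priya: 1/2; Leo–Ximena: 1/2.
All other pairs contribute 0.
Summing the contributions gives betweenness(Mona) = 1.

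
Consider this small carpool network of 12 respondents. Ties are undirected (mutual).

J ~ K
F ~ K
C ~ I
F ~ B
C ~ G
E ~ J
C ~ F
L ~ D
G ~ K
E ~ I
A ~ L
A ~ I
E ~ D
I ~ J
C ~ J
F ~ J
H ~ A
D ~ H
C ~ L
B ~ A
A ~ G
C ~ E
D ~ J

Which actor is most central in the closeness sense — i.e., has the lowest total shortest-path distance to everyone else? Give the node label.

J

Farness (sum of distances to all others) for each node — A:17, B:22, C:17, D:20, E:19, F:19, G:20, H:23, I:18, J:16, K:21, L:20.
The smallest farness is 16, for J, so J has the highest closeness.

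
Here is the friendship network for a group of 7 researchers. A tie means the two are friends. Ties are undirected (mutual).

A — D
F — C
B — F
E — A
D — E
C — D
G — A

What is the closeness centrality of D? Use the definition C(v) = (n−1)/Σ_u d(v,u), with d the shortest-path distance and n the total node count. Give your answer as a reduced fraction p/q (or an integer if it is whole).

Distances from D: A:1, B:3, C:1, E:1, F:2, G:2. Sum = 10.
n = 7, so closeness = 6/10 = 3/5.

3/5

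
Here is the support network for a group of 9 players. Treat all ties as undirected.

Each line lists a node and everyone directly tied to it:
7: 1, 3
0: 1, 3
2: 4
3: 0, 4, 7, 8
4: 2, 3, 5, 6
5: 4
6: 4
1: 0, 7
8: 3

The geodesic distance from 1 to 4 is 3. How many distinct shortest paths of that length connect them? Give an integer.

The shortest distance is 3. The length-3 paths are: 1–0–3–4; 1–7–3–4.
That gives 2 distinct shortest paths.

2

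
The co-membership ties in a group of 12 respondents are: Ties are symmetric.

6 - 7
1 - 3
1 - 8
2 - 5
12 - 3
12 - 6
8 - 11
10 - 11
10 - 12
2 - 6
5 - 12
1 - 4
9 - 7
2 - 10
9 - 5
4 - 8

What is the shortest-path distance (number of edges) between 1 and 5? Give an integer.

One shortest route is 1 – 3 – 12 – 5, which uses 3 edges, and at distance 2 from 1 we only reach {11, 12}, which does not include 5. So d(1,5) = 3.

3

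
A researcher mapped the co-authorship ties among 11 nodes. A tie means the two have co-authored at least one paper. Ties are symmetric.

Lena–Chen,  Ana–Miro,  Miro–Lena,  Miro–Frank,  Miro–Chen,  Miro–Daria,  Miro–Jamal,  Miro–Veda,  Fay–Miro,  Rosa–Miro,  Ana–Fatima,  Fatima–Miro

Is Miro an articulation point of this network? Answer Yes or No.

Removing Miro leaves {Frank} with no path to {Chen and Lena}, so the network splits into 8 components. Miro is a cut vertex.

Yes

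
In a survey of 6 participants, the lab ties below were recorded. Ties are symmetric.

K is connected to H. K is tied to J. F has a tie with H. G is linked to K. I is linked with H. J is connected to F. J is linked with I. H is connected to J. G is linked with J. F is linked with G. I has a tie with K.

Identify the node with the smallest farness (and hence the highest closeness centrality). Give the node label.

J

Farness (sum of distances to all others) for each node — F:7, G:7, H:6, I:7, J:5, K:6.
The smallest farness is 5, for J, so J has the highest closeness.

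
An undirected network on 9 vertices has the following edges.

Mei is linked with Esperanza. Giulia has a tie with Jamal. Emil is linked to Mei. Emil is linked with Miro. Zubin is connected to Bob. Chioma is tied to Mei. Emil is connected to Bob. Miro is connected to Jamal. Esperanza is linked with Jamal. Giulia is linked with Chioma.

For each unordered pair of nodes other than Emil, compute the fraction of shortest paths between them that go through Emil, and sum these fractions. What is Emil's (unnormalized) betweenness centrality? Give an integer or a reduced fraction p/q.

Pairs whose geodesics pass through Emil — Zubin–Jamal: 1; Zubin–Chioma: 1; Zubin–Miro: 1; Zubin–Mei: 1; Zubin–Giulia: 2/2; Zubin–Esperanza: 1; Jamal–Bob: 1; Chioma–Miro: 1/2; Chioma–Bob: 1; Miro–Bob: 1; Miro–Mei: 1; Bob–Mei: 1; Bob–Giulia: 2/2; Bob–Esperanza: 1.
All other pairs contribute 0.
Summing the contributions gives betweenness(Emil) = 27/2.

27/2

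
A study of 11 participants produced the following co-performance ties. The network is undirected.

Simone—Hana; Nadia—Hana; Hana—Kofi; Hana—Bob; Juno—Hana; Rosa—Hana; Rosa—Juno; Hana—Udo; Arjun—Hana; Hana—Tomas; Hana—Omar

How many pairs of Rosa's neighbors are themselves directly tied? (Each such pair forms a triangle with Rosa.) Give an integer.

Rosa's neighbors: Hana and Juno.
Neighbor pairs that are themselves tied: Rosa–Hana–Juno. Each forms one triangle with Rosa, for 1 in total.

1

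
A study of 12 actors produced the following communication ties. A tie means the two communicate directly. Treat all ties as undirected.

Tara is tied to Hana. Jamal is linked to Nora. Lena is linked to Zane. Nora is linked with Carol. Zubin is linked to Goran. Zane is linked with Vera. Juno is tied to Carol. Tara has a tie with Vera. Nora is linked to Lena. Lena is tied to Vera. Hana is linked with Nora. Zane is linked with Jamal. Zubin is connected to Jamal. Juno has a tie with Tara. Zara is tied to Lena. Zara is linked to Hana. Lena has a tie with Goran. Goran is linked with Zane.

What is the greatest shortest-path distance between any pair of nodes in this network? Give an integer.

4

Eccentricity of each node (its greatest distance to any other): Carol:3, Goran:4, Hana:3, Jamal:3, Juno:4, Lena:3, Nora:2, Tara:4, Vera:3, Zane:3, Zara:3, Zubin:4.
The maximum eccentricity is 4, realized for instance by the pair Juno–Goran via Juno – Tara – Vera – Zane – Goran. So the diameter is 4.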